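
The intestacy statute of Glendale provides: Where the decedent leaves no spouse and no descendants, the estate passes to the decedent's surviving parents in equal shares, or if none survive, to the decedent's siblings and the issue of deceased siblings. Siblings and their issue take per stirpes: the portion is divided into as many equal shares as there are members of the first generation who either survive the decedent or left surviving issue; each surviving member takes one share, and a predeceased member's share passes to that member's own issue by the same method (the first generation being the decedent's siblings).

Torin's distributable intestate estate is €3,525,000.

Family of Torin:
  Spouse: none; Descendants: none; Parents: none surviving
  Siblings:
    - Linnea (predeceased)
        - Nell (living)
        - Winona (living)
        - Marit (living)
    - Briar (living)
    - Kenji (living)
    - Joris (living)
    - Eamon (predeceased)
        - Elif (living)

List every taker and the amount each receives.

The entire €3,525,000 passes to the siblings and their issue.
That amount (€3,525,000) is divided into 5 shares of €705,000: Briar, Kenji, and Joris each take €705,000; Linnea's €705,000 share passes to Linnea's issue; Eamon's €705,000 share passes to Eamon's issue.
Linnea's share (€705,000) is divided into 3 shares of €235,000: Nell, Winona, and Marit each take €235,000.
Eamon's share (€705,000) passes entirely to Elif.

Nell: €235,000; Winona: €235,000; Marit: €235,000; Briar: €705,000; Kenji: €705,000; Joris: €705,000; Elif: €705,000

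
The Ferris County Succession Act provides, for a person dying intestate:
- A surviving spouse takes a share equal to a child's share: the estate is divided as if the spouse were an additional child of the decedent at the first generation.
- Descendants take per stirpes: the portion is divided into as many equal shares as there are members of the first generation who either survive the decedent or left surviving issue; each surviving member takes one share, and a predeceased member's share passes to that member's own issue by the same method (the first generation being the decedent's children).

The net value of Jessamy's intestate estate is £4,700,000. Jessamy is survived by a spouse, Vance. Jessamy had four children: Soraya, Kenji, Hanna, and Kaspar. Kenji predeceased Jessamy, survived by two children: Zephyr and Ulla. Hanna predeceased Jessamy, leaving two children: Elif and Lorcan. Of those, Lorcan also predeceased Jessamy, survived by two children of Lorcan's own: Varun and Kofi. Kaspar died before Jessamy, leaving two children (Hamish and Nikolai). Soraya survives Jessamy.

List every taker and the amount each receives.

Vance: £940,000; Soraya: £940,000; Zephyr: £470,000; Ulla: £470,000; Elif: £470,000; Varun: £235,000; Kofi: £235,000; Hamish: £470,000; Nikolai: £470,000

The spouse counts as an additional share at the children's level, so there are 5 primary shares of £940,000. Vance takes one such share (£940,000).
The children's combined portion (£3,760,000) is divided into 4 shares of £940,000: Soraya takes £940,000; Kenji's £940,000 share passes to Kenji's issue; Hanna's £940,000 share passes to Hanna's issue; Kaspar's £940,000 share passes to Kaspar's issue.
Kenji's share (£940,000) is divided into 2 shares of £470,000: Zephyr and Ulla each take £470,000.
Hanna's share (£940,000) is divided into 2 shares of £470,000: Elif takes £470,000; Lorcan's £470,000 share passes to Lorcan's issue.
Lorcan's share (£470,000) is divided into 2 shares of £235,000: Varun and Kofi each take £235,000.
Kaspar's share (£940,000) is divided into 2 shares of £470,000: Hamish and Nikolai each take £470,000.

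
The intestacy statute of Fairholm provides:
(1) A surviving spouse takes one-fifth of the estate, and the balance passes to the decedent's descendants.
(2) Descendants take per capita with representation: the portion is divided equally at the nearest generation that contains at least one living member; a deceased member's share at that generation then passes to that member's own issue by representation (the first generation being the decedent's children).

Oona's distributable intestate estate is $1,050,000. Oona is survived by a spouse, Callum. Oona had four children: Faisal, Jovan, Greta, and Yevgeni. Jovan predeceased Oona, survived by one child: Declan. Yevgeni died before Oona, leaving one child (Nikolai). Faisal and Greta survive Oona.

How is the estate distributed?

Callum takes one-fifth of $1,050,000 = $210,000. The remaining $840,000 passes to the descendants.
The descendants' portion ($840,000) is divided into 4 shares of $210,000: Faisal and Greta each take $210,000; Jovan's $210,000 share passes to Jovan's issue; Yevgeni's $210,000 share passes to Yevgeni's issue.
Jovan's share ($210,000) passes entirely to Declan.
Yevgeni's share ($210,000) passes entirely to Nikolai.

Callum: $210,000; Faisal: $210,000; Declan: $210,000; Greta: $210,000; Nikolai: $210,000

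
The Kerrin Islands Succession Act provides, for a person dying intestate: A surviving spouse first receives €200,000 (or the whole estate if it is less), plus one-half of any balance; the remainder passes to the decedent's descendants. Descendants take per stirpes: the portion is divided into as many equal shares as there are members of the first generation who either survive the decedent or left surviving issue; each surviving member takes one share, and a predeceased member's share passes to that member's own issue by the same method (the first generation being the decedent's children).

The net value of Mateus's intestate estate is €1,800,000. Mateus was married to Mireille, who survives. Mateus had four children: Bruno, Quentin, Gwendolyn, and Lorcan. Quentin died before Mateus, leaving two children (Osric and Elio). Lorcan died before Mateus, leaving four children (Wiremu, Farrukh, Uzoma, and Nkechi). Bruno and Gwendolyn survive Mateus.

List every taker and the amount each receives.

Mireille first takes €200,000, leaving a balance of €1,600,000. Mireille then takes one-half of the balance (€800,000), for a total of €1,000,000. The remaining €800,000 passes to the descendants.
The descendants' portion (€800,000) is divided into 4 shares of €200,000: Bruno and Gwendolyn each take €200,000; Quentin's €200,000 share passes to Quentin's issue; Lorcan's €200,000 share passes to Lorcan's issue.
Quentin's share (€200,000) is divided into 2 shares of €100,000: Osric and Elio each take €100,000.
Lorcan's share (€200,000) is divided into 4 shares of €50,000: Wiremu, Farrukh, Uzoma, and Nkechi each take €50,000.

Mireille: €1,000,000; Bruno: €200,000; Osric: €100,000; Elio: €100,000; Gwendolyn: €200,000; Wiremu: €50,000; Farrukh: €50,000; Uzoma: €50,000; Nkechi: €50,000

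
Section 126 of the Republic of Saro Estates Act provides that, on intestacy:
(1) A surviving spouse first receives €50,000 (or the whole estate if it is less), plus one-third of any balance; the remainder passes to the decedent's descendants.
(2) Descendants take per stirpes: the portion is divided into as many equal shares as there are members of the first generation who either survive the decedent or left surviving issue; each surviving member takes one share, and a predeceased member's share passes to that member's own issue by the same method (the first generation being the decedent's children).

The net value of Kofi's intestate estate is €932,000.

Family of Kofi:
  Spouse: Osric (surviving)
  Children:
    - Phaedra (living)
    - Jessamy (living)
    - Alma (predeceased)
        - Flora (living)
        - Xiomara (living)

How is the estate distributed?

Osric first takes €50,000, leaving a balance of €882,000. Osric then takes one-third of the balance (€294,000), for a total of €344,000. The remaining €588,000 passes to the descendants.
The descendants' portion (€588,000) is divided into 3 shares of €196,000: Phaedra and Jessamy each take €196,000; Alma's €196,000 share passes to Alma's issue.
Alma's share (€196,000) is divided into 2 shares of €98,000: Flora and Xiomara each take €98,000.

Osric: €344,000; Phaedra: €196,000; Jessamy: €196,000; Flora: €98,000; Xiomara: €98,000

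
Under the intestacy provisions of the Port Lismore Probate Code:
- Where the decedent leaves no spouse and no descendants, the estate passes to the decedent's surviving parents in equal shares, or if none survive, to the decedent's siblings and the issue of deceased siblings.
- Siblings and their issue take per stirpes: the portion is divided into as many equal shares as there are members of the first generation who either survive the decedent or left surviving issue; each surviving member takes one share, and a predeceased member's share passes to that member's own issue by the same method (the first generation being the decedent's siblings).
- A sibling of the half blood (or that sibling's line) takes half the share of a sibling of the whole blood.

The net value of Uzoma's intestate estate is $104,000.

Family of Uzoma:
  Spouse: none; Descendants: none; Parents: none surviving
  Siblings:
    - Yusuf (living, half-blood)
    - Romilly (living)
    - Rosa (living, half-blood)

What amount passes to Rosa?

The entire $104,000 passes to the siblings and their issue.
Counting each half-blood sibling's line as half a unit, there are 2 units in $104,000, so one unit is $52,000. Whole-blood lines (Romilly) take $52,000 each; half-blood lines (Yusuf and Rosa) take $26,000 each.

Rosa receives $26,000.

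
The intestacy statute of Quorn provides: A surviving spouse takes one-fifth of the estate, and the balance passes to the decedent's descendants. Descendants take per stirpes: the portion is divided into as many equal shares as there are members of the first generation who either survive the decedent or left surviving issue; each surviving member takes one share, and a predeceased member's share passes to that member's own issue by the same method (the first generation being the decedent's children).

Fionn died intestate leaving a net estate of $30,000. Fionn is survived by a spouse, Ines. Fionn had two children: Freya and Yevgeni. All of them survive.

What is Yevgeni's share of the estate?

Yevgeni receives $12,000.

Ines takes one-fifth of $30,000 = $6,000. The remaining $24,000 passes to the descendants.
The descendants' portion ($24,000) is divided into 2 shares of $12,000: Freya and Yevgeni each take $12,000.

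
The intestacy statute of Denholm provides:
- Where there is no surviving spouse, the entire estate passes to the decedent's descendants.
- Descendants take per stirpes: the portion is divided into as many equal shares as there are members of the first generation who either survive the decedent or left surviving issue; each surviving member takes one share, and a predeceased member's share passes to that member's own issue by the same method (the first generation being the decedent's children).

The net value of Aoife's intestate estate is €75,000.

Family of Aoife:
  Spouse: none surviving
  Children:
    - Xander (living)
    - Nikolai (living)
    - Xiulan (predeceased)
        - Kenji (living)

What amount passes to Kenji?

The entire €75,000 passes to the descendants.
That amount (€75,000) is divided into 3 shares of €25,000: Xander and Nikolai each take €25,000; Xiulan's €25,000 share passes to Xiulan's issue.
Xiulan's share (€25,000) passes entirely to Kenji.

Kenji receives €25,000.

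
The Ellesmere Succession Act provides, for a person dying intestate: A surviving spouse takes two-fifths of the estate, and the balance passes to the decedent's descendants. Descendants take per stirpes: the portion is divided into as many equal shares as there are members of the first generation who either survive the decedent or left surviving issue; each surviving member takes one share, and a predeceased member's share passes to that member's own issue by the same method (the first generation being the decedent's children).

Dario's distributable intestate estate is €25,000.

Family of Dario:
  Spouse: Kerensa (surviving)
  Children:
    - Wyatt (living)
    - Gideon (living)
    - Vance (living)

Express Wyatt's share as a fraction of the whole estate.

Wyatt receives 1/5 of the estate.

Kerensa takes two-fifths of €25,000 = €10,000. The remaining €15,000 passes to the descendants.
The descendants' portion (€15,000) is divided into 3 shares of €5,000: Wyatt, Gideon, and Vance each take €5,000.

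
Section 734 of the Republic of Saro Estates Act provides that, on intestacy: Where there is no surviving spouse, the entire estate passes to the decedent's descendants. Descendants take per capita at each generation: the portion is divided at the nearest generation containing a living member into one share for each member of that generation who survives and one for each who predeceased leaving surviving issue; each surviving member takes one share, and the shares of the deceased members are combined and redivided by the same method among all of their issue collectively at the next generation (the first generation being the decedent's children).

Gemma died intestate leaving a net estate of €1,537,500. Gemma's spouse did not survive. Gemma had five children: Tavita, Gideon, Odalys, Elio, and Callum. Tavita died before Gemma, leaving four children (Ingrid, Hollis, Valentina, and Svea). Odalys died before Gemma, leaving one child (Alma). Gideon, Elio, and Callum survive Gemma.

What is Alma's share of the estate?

Alma receives €123,000.

The entire €1,537,500 passes to the descendants.
That amount (€1,537,500) is divided at the children's generation into 5 shares of €307,500. Gideon, Elio, and Callum each take €307,500. The 2 shares of the deceased (Tavita and Odalys) are combined into a pool of €615,000.
That pool (€615,000) is divided at the grandchildren's generation equally among Ingrid, Hollis, Valentina, Svea, and Alma: €123,000 each.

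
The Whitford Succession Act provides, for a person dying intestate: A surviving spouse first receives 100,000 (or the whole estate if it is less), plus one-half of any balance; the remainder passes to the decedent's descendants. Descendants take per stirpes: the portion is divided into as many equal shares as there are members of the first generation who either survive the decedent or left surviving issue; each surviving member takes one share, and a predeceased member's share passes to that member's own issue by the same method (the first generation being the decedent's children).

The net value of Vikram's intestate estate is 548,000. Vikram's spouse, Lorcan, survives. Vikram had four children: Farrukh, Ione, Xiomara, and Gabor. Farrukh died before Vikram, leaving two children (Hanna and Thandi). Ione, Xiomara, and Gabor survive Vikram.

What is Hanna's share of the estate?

Lorcan first takes 100,000, leaving a balance of 448,000. Lorcan then takes one-half of the balance (224,000), for a total of 324,000. The remaining 224,000 passes to the descendants.
The descendants' portion (224,000) is divided into 4 shares of 56,000: Ione, Xiomara, and Gabor each take 56,000; Farrukh's 56,000 share passes to Farrukh's issue.
Farrukh's share (56,000) is divided into 2 shares of 28,000: Hanna and Thandi each take 28,000.

Hanna receives 28,000.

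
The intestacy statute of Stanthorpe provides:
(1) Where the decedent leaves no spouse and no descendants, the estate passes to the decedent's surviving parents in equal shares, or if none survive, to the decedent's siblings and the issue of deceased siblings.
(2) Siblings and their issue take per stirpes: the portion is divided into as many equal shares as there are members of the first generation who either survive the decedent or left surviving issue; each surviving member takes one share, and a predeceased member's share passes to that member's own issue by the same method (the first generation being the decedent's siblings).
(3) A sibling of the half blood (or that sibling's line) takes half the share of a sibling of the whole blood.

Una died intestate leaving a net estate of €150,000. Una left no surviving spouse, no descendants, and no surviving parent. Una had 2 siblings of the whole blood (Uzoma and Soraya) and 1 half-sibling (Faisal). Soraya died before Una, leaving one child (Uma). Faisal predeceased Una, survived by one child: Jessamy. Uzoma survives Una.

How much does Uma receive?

Uma receives €60,000.

The entire €150,000 passes to the siblings and their issue.
Counting each half-blood sibling's line as half a unit, there are 5/2 units in €150,000, so one unit is €60,000. Whole-blood lines (Uzoma and Soraya) take €60,000 each; half-blood lines (Faisal) take €30,000 each.
Soraya's share (€60,000) passes entirely to Uma.
Faisal's share (€30,000) passes entirely to Jessamy.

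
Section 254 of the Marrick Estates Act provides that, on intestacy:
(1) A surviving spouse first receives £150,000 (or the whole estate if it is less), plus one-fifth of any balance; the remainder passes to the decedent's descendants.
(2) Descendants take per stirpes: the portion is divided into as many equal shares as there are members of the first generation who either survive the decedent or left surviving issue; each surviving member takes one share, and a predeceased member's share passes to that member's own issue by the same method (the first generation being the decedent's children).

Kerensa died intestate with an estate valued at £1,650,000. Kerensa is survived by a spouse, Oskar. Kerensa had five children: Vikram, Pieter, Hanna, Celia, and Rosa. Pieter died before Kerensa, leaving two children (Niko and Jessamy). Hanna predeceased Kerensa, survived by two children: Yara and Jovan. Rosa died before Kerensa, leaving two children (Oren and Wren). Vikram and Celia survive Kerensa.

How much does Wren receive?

Wren receives £120,000.

Oskar first takes £150,000, leaving a balance of £1,500,000. Oskar then takes one-fifth of the balance (£300,000), for a total of £450,000. The remaining £1,200,000 passes to the descendants.
The descendants' portion (£1,200,000) is divided into 5 shares of £240,000: Vikram and Celia each take £240,000; Pieter's £240,000 share passes to Pieter's issue; Hanna's £240,000 share passes to Hanna's issue; Rosa's £240,000 share passes to Rosa's issue.
Pieter's share (£240,000) is divided into 2 shares of £120,000: Niko and Jessamy each take £120,000.
Hanna's share (£240,000) is divided into 2 shares of £120,000: Yara and Jovan each take £120,000.
Rosa's share (£240,000) is divided into 2 shares of £120,000: Oren and Wren each take £120,000.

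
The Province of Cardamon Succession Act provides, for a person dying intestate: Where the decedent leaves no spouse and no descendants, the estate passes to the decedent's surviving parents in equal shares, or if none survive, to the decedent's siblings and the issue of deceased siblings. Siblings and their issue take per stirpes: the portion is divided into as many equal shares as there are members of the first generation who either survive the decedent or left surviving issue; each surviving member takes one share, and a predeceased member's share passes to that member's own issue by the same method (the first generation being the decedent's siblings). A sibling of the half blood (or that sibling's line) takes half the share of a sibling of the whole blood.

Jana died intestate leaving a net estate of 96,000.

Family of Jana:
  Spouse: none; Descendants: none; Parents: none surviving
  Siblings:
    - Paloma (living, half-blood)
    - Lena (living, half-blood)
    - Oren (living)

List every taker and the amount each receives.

The entire 96,000 passes to the siblings and their issue.
Counting each half-blood sibling's line as half a unit, there are 2 units in 96,000, so one unit is 48,000. Whole-blood lines (Oren) take 48,000 each; half-blood lines (Paloma and Lena) take 24,000 each.

Paloma: 24,000; Lena: 24,000; Oren: 48,000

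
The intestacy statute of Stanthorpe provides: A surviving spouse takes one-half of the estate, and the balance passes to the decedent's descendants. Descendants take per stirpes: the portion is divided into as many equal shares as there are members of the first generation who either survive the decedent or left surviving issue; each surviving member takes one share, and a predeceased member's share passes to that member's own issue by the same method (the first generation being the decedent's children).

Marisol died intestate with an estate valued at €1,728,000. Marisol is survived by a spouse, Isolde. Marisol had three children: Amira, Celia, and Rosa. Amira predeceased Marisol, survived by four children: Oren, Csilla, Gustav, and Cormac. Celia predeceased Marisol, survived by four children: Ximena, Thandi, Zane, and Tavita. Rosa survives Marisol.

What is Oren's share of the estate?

Oren receives €72,000.

Isolde takes one-half of €1,728,000 = €864,000. The remaining €864,000 passes to the descendants.
The descendants' portion (€864,000) is divided into 3 shares of €288,000: Rosa takes €288,000; Amira's €288,000 share passes to Amira's issue; Celia's €288,000 share passes to Celia's issue.
Amira's share (€288,000) is divided into 4 shares of €72,000: Oren, Csilla, Gustav, and Cormac each take €72,000.
Celia's share (€288,000) is divided into 4 shares of €72,000: Ximena, Thandi, Zane, and Tavita each take €72,000.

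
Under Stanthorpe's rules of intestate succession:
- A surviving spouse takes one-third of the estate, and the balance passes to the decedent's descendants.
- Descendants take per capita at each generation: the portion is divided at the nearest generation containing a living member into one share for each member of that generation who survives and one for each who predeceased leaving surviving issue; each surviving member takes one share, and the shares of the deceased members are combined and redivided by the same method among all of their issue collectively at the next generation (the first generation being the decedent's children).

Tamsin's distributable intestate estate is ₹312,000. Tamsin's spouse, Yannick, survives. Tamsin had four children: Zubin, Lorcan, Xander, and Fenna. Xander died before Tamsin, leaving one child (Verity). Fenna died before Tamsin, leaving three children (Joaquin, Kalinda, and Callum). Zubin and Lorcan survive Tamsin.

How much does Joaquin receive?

Joaquin receives ₹26,000.

Yannick takes one-third of ₹312,000 = ₹104,000. The remaining ₹208,000 passes to the descendants.
The descendants' portion (₹208,000) is divided at the children's generation into 4 shares of ₹52,000. Zubin and Lorcan each take ₹52,000. The 2 shares of the deceased (Xander and Fenna) are combined into a pool of ₹104,000.
That pool (₹104,000) is divided at the grandchildren's generation equally among Verity, Joaquin, Kalinda, and Callum: ₹26,000 each.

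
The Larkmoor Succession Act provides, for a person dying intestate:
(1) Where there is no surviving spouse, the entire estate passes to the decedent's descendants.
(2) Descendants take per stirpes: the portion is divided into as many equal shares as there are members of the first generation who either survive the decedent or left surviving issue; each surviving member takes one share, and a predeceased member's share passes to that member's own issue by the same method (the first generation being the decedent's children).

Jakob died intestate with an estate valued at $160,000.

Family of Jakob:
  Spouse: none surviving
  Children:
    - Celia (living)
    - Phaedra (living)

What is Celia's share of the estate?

Celia receives $80,000.

The entire $160,000 passes to the descendants.
That amount ($160,000) is divided into 2 shares of $80,000: Celia and Phaedra each take $80,000.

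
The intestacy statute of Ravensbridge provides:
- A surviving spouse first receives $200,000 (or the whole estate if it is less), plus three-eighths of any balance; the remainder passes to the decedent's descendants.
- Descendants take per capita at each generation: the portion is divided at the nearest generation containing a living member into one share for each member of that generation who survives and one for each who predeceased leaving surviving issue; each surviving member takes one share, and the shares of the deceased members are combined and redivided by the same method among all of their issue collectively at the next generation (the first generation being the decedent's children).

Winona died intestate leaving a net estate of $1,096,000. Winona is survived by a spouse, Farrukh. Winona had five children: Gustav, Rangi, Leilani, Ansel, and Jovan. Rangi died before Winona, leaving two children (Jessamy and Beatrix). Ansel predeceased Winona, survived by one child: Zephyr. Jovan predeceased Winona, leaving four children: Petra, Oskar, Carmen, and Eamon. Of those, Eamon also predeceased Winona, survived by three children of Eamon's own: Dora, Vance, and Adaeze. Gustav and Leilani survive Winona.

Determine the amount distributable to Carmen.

Carmen receives $48,000.

Farrukh first takes $200,000, leaving a balance of $896,000. Farrukh then takes three-eighths of the balance ($336,000), for a total of $536,000. The remaining $560,000 passes to the descendants.
The descendants' portion ($560,000) is divided at the children's generation into 5 shares of $112,000. Gustav and Leilani each take $112,000. The 3 shares of the deceased (Rangi, Ansel, and Jovan) are combined into a pool of $336,000.
That pool ($336,000) is divided at the grandchildren's generation into 7 shares of $48,000. Jessamy, Beatrix, Zephyr, Petra, Oskar, and Carmen each take $48,000. The remaining share for the deceased Eamon ($48,000) is carried to the next generation.
That pool ($48,000) is divided at the great-grandchildren's generation equally among Dora, Vance, and Adaeze: $16,000 each.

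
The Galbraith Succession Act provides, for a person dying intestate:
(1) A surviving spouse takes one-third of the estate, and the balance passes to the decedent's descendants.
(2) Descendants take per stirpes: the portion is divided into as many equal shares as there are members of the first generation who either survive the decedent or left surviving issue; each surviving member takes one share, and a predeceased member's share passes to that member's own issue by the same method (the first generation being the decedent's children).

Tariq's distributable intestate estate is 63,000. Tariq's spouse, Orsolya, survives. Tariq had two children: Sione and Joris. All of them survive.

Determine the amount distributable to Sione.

Sione receives 21,000.

Orsolya takes one-third of 63,000 = 21,000. The remaining 42,000 passes to the descendants.
The descendants' portion (42,000) is divided into 2 shares of 21,000: Sione and Joris each take 21,000.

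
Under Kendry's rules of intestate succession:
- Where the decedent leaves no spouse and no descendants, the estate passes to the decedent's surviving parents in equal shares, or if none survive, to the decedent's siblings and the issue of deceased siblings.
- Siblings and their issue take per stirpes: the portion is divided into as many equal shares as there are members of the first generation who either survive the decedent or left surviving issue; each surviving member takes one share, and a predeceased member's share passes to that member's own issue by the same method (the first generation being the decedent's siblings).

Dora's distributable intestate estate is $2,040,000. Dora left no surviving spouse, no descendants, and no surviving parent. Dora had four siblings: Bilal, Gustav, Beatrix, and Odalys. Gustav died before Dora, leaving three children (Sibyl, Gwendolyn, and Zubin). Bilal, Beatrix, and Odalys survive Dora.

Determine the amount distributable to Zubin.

The entire $2,040,000 passes to the siblings and their issue.
That amount ($2,040,000) is divided into 4 shares of $510,000: Bilal, Beatrix, and Odalys each take $510,000; Gustav's $510,000 share passes to Gustav's issue.
Gustav's share ($510,000) is divided into 3 shares of $170,000: Sibyl, Gwendolyn, and Zubin each take $170,000.

Zubin receives $170,000.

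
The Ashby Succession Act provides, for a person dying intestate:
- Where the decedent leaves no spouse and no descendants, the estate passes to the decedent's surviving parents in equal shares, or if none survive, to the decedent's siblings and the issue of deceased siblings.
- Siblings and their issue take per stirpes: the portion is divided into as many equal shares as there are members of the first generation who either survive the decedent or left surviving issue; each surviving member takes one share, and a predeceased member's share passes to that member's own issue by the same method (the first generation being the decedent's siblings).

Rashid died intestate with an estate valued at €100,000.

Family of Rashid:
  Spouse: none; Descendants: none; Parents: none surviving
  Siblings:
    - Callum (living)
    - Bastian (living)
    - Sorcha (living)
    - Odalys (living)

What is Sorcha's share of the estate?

Sorcha receives €25,000.

The entire €100,000 passes to the siblings and their issue.
That amount (€100,000) is divided into 4 shares of €25,000: Callum, Bastian, Sorcha, and Odalys each take €25,000.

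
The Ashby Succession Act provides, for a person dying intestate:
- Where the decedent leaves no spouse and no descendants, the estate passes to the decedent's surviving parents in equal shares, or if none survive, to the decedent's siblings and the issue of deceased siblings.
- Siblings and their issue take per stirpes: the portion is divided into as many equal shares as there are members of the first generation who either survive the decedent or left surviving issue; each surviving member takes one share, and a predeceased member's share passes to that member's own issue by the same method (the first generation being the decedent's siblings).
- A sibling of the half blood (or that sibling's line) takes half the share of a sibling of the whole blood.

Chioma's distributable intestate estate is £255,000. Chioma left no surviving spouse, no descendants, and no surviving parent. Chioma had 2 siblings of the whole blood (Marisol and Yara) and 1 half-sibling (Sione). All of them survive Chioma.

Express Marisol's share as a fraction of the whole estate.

The entire £255,000 passes to the siblings and their issue.
Counting each half-blood sibling's line as half a unit, there are 5/2 units in £255,000, so one unit is £102,000. Whole-blood lines (Marisol and Yara) take £102,000 each; half-blood lines (Sione) take £51,000 each.

Marisol receives 2/5 of the estate.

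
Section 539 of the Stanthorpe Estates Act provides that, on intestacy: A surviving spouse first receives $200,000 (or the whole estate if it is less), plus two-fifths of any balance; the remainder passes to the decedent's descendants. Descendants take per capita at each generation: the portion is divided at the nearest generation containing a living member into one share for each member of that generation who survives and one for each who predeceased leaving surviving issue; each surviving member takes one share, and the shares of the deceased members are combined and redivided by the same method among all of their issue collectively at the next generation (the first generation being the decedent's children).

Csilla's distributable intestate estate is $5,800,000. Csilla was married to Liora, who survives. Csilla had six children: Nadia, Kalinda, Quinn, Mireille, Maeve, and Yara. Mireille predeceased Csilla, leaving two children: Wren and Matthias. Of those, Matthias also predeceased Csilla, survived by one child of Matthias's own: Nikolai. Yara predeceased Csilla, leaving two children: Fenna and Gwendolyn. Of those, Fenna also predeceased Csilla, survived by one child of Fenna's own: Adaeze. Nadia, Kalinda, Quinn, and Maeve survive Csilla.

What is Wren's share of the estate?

Liora first takes $200,000, leaving a balance of $5,600,000. Liora then takes two-fifths of the balance ($2,240,000), for a total of $2,440,000. The remaining $3,360,000 passes to the descendants.
The descendants' portion ($3,360,000) is divided at the children's generation into 6 shares of $560,000. Nadia, Kalinda, Quinn, and Maeve each take $560,000. The 2 shares of the deceased (Mireille and Yara) are combined into a pool of $1,120,000.
That pool ($1,120,000) is divided at the grandchildren's generation into 4 shares of $280,000. Wren and Gwendolyn each take $280,000. The 2 shares of the deceased (Matthias and Fenna) are combined into a pool of $560,000.
That pool ($560,000) is divided at the great-grandchildren's generation equally among Nikolai and Adaeze: $280,000 each.

Wren receives $280,000.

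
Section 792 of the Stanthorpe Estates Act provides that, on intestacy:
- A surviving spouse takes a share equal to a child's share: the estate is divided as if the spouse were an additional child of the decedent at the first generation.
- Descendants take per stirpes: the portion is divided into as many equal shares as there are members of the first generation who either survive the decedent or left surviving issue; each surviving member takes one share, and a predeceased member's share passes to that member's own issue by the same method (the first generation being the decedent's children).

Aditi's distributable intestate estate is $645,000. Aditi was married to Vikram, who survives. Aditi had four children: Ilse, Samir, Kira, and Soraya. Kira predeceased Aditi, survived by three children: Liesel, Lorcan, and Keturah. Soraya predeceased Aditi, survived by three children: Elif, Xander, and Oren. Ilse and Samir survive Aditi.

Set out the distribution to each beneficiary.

The spouse counts as an additional share at the children's level, so there are 5 primary shares of $129,000. Vikram takes one such share ($129,000).
The children's combined portion ($516,000) is divided into 4 shares of $129,000: Ilse and Samir each take $129,000; Kira's $129,000 share passes to Kira's issue; Soraya's $129,000 share passes to Soraya's issue.
Kira's share ($129,000) is divided into 3 shares of $43,000: Liesel, Lorcan, and Keturah each take $43,000.
Soraya's share ($129,000) is divided into 3 shares of $43,000: Elif, Xander, and Oren each take $43,000.

Vikram: $129,000; Ilse: $129,000; Samir: $129,000; Liesel: $43,000; Lorcan: $43,000; Keturah: $43,000; Elif: $43,000; Xander: $43,000; Oren: $43,000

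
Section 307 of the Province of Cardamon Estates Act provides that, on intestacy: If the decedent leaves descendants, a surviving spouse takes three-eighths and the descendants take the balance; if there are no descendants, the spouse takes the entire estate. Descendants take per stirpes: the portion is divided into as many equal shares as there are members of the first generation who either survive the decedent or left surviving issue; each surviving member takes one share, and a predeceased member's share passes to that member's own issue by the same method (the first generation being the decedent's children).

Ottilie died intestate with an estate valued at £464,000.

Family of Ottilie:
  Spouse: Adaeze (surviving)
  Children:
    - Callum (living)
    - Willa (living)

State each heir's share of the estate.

Adaeze takes three-eighths of £464,000 = £174,000. The remaining £290,000 passes to the descendants.
The descendants' portion (£290,000) is divided into 2 shares of £145,000: Callum and Willa each take £145,000.

Adaeze: £174,000; Callum: £145,000; Willa: £145,000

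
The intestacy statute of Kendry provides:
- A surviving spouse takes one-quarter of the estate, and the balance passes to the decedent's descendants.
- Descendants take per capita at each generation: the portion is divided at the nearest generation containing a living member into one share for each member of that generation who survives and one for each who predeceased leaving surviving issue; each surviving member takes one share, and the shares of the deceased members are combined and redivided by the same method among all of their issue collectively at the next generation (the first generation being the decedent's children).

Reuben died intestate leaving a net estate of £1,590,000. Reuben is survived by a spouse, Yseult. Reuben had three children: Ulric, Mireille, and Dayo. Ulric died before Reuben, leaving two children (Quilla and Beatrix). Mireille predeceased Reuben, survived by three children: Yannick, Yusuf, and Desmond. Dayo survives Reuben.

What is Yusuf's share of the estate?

Yusuf receives £159,000.

Yseult takes one-quarter of £1,590,000 = £397,500. The remaining £1,192,500 passes to the descendants.
The descendants' portion (£1,192,500) is divided at the children's generation into 3 shares of £397,500. Dayo takes £397,500. The 2 shares of the deceased (Ulric and Mireille) are combined into a pool of £795,000.
That pool (£795,000) is divided at the grandchildren's generation equally among Quilla, Beatrix, Yannick, Yusuf, and Desmond: £159,000 each.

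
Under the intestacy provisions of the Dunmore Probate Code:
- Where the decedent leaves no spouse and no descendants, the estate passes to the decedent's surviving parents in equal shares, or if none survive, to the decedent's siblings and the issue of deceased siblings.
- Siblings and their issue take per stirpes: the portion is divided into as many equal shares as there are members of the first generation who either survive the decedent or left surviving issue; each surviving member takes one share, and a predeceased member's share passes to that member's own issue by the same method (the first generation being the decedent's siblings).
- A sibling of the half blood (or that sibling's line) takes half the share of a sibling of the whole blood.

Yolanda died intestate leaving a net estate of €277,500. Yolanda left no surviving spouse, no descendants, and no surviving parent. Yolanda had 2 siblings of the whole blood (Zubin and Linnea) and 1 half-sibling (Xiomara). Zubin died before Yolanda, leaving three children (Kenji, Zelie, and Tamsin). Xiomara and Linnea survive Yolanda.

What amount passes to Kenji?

Kenji receives €37,000.

The entire €277,500 passes to the siblings and their issue.
Counting each half-blood sibling's line as half a unit, there are 5/2 units in €277,500, so one unit is €111,000. Whole-blood lines (Zubin and Linnea) take €111,000 each; half-blood lines (Xiomara) take €55,500 each.
Zubin's share (€111,000) is divided into 3 shares of €37,000: Kenji, Zelie, and Tamsin each take €37,000.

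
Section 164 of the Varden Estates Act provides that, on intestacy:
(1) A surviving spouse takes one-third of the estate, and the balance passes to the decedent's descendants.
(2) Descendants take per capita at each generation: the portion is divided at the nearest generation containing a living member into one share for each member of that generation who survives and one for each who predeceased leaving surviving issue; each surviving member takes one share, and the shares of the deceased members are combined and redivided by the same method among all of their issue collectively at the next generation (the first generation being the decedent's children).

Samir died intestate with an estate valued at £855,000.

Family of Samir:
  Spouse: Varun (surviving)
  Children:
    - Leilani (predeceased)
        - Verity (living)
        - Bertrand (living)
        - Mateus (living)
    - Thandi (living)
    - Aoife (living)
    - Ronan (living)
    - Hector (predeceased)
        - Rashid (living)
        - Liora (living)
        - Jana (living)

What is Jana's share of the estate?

Jana receives £38,000.

Varun takes one-third of £855,000 = £285,000. The remaining £570,000 passes to the descendants.
The descendants' portion (£570,000) is divided at the children's generation into 5 shares of £114,000. Thandi, Aoife, and Ronan each take £114,000. The 2 shares of the deceased (Leilani and Hector) are combined into a pool of £228,000.
That pool (£228,000) is divided at the grandchildren's generation equally among Verity, Bertrand, Mateus, Rashid, Liora, and Jana: £38,000 each.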